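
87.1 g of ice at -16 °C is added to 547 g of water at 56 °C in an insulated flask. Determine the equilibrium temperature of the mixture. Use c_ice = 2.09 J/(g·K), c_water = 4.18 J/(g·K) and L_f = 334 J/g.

T_f ≈ 36.2 °C

Energy balance with sensible and latent terms:
ice -16→0 °C: 87.1×2.09×16 = 2912.6; melt ice: 87.1×334 = 29091; meltwater 0→T: 87.1×4.18×T = 364.08 T; water cools: 547×4.18×(T − 56) = 2286.5(T − 56)
2650.5 T = 128042 − 32004 = 96038
T ≈ 36.23 °C — above 0 °C, consistent with complete melting.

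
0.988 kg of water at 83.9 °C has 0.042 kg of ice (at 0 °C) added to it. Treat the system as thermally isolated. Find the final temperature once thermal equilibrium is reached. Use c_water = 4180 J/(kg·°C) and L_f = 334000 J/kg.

T_f ≈ 77.2 °C

Energy conservation, ΣQ = 0:
melt ice: 0.042×334000 = 14028
  warm the meltwater: 175.56 T
  water: 4129.8(T − 83.9)
4305.4 T = 346494 − 14028 = 332466
T ≈ 77.22 °C. Since T > 0 °C, the all-ice-melts assumption holds.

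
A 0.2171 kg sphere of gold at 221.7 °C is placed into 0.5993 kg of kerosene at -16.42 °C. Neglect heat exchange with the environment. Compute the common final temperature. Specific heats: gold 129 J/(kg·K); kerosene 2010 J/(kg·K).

T_f ≈ -11.0 °C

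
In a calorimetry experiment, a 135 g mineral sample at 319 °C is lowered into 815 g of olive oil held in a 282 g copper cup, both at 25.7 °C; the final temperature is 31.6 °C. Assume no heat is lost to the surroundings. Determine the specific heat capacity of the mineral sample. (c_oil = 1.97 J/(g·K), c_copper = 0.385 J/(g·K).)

Net heat exchanged in the isolated system is zero:
135×c×(31.6 − 319) + 815×1.97×(31.6 − 25.7) + 282×0.385×(31.6 − 25.7) = 0
-38799 c = -10113
c = -10113/-38799 ≈ 0.2607 J/(g·K)

c ≈ 0.261 J/(g·K)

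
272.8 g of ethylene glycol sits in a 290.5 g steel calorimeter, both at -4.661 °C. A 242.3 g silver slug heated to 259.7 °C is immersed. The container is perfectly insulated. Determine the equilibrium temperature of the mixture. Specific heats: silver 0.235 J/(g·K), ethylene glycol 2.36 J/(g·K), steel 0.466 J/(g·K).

Heat gained plus heat lost sum to zero:
242.3·0.235·(T − 259.7) + 272.8·2.36·(T − (-4.661)) + 290.5·0.466·(T − (-4.661)) = 0
56.94(T − 259.7) + 643.81(T − (-4.661)) + 135.37(T − (-4.661)) = 0
(56.94 + 643.81 + 135.37) T = 56.94·259.7 + 643.81·(-4.661) + 135.37·(-4.661)
T ≈ 13.34 °C

T_f ≈ 13.3 °C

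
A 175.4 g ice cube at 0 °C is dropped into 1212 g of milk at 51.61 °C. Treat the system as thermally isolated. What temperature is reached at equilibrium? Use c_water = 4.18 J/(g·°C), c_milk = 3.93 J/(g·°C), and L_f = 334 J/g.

Sum of m c ΔT and latent-heat terms is zero:
fusion: m_ice L_f = 175.4×334 = 58584
  warm the meltwater: 733.17 T
  milk cools: 1212×3.93×(T − 51.61) = 4763.2(T − 51.61)
5496.3 T = 245827 − 58584 = 187243
T ≈ 34.07 °C. Since T > 0 °C, the all-ice-melts assumption holds.

T_f ≈ 34.1 °C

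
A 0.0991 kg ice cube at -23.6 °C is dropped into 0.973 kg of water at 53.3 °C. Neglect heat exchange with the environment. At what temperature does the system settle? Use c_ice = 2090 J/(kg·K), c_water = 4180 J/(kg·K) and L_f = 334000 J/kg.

T_f ≈ 39.9 °C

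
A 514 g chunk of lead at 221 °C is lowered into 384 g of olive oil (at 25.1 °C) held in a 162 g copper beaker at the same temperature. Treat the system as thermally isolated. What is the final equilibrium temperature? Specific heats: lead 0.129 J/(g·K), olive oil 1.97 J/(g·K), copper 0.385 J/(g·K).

Net heat exchanged in the isolated system is zero:
514·0.129·(T − 221) + 384·1.97·(T − 25.1) + 162·0.385·(T − 25.1) = 0
(66.31 + 756.48 + 62.37) T = 66.31·221 + 756.48·25.1 + 62.37·25.1
T = 35207 / 885.16 = 39.8 °C

T_f ≈ 39.8 °C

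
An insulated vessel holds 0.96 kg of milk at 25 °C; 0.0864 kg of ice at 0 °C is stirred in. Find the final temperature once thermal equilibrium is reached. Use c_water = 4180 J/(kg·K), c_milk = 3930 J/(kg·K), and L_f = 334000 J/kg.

Setting the total heat transfer to zero:
fusion: m_ice L_f = 0.0864×334000 = 28858; warm the meltwater: 361.15 T; milk cools: 0.96×3930×(T − 25) = 3772.8(T − 25)
4134 T = 94320 − 28858 = 65462
T ≈ 15.84 °C (positive, so assuming full melt was valid).

T_f ≈ 15.8 °C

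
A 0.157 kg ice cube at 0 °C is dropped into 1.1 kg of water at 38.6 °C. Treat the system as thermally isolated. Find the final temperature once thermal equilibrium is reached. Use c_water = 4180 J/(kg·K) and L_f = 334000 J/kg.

Conservation of energy gives ΣQ = 0:
fusion: m_ice L_f = 0.157·334000 = 52438
  warm the meltwater: 656.26 T
  water: 4598(T − 38.6)
5254.3 T = 177483 − 52438 = 125045
T ≈ 23.80 °C — above 0 °C, consistent with complete melting.

T_f ≈ 23.8 °C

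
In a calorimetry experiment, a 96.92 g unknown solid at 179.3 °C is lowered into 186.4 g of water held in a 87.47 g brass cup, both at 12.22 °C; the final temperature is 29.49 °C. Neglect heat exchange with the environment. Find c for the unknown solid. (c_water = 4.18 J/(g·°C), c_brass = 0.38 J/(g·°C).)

c ≈ 0.966 J/(g·°C)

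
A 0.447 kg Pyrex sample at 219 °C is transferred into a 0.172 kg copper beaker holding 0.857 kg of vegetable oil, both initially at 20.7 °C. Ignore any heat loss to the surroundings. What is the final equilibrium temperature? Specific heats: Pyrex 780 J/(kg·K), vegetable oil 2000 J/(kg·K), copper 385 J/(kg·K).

Energy conservation, ΣQ = 0:
0.447×780×(T − 219) + 0.857×2000×(T − 20.7) + 0.172×385×(T − 20.7) = 0
348.66(T − 219) + 1714(T − 20.7) + 66.22(T − 20.7) = 0
2128.9 T = 113207
T = 113207 / 2128.9 = 53.2 °C

T_f ≈ 53.2 °C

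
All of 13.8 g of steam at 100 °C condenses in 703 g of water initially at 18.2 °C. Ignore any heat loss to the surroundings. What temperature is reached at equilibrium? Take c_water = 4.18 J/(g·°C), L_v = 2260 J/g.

T_f ≈ 30.2 °C

Energy conservation, ΣQ = 0:
latent heat released on condensation: 13.8×2260 = 31188; condensate cools 100→T: 13.8×4.18×(T − 100) = 57.68(T − 100); water warms: 703×4.18×(T − 18.2) = 2938.5(T − 18.2)
2996.2 T = 31188 + 5768.4 + 53481 = 90438
T ≈ 30.18 °C, under the boiling point, so the assumption holds.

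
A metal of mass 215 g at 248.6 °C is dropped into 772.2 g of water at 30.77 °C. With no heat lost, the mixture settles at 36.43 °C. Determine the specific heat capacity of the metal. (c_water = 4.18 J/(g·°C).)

m_s c (T_s − T_f) = m_water c_water (T_f − T_0):
215·c·(248.6 − 36.43) = 772.2·4.18·(36.43 − 30.77)
45617 c = 18269  ⇒  c ≈ 0.4005 J/(g·°C)

c ≈ 0.4 J/(g·°C)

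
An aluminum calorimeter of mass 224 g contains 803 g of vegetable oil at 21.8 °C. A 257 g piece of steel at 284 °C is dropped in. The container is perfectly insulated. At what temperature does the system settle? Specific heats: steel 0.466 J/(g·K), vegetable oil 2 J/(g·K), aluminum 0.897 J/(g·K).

T_f ≈ 38.1 °C

Heat gained plus heat lost sum to zero:
257*0.466*(T − 284) + 803*2*(T − 21.8) + 224*0.897*(T − 21.8) = 0
1926.7 T = 73403
T = 73403 / 1926.7 = 38.1 °C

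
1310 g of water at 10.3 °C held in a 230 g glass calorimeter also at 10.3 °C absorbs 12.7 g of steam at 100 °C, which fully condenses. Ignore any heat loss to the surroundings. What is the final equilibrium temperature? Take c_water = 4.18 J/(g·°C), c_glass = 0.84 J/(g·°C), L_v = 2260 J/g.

T_f ≈ 16.1 °C

Let T be the final temperature. ΣQ_i = 0:
latent heat released on condensation: 12.7·2260 = 28702
  condensed water 100 °C→T: 53.09(T − 100)
  original water: 5475.8(T − 10.3)
  glass cup: 230·0.84·(T − 10.3) = 193.2(T − 10.3)
5722.1 T = 28702 + 5308.6 + 58391 = 92401
T ≈ 16.15 °C (< 100 °C, so full condensation is consistent).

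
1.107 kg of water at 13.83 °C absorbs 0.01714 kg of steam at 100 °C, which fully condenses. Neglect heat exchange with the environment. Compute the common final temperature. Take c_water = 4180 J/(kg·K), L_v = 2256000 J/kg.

Taking heat into each body as positive, Σ m c ΔT = 0:
condense steam: −0.01714×2256000 = −38668; condensate cools 100→T: 0.01714×4180×(T − 100) = 71.65(T − 100); original water: 4627.3(T − 13.83)
4698.9 T = 38668 + 7164.5 + 63995 = 109827
T ≈ 23.37 °C — below 100 °C, confirming all the steam condensed.

T_f ≈ 23.4 °C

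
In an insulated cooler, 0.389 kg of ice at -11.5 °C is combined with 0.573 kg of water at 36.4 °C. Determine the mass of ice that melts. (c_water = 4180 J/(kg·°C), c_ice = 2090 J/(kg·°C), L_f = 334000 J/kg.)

Heat available from the water dropping to 0 °C: 0.573×4180×36.4 = 87183 J.
Of that, 0.389×2090×11.5 = 9349.6 J goes to bring the ice to 0 °C, leaving 77833 J.
Melting all 0.389 kg of ice would need 0.389×334000 = 129926 J.
77833 J < 129926 J, so only part of the ice melts and the system sits at 0 °C.
m_melted×334000 = 77833  ⇒  m_melted ≈ 0.233 kg.

m_melted ≈ 0.233 kg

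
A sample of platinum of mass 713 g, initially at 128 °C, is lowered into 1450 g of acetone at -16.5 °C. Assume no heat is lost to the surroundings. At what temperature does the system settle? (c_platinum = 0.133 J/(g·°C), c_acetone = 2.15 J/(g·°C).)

T_f ≈ -12.2 °C

T_f is the heat-capacity-weighted average of the initial temperatures:
T_f = (94.83×128 + 3117.5×(-16.5)) / (94.83 + 3117.5)
    = -39301 / 3212.3 ≈ -12.23 °C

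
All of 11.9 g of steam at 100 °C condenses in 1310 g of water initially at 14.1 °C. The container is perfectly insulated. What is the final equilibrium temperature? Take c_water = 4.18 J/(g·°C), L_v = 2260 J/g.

Energy conservation, ΣQ = 0:
condense steam: −11.9×2260 = −26894
  condensate cools 100→T: 11.9×4.18×(T − 100) = 49.74(T − 100)
  water warms: 1310×4.18×(T − 14.1) = 5475.8(T − 14.1)
5525.5 T = 26894 + 4974.2 + 77209 = 109077
T ≈ 19.74 °C (< 100 °C, so full condensation is consistent).

T_f ≈ 19.7 °C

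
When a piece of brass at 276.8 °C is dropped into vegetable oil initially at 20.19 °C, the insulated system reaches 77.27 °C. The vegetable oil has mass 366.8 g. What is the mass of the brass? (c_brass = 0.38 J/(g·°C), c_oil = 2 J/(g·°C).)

Let T be the final temperature. ΣQ_i = 0:
m·0.38·(77.27 − 276.8) + 366.8·2·(77.27 − 20.19) = 0
-75.82 m = -41874
m = -41874/-75.82 ≈ 552.3 g

m ≈ 552 g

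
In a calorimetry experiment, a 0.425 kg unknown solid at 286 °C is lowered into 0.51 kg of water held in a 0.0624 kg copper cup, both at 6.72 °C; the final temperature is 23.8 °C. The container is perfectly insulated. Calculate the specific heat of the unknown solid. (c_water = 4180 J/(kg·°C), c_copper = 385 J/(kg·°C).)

Energy conservation, ΣQ = 0:
0.425×c×(23.8 − 286) + 0.51×4180×(23.8 − 6.72) + 0.0624×385×(23.8 − 6.72) = 0
-111.43 c = -36821
c = -36821/-111.43 ≈ 330.4 J/(kg·°C)

c ≈ 330 J/(kg·°C)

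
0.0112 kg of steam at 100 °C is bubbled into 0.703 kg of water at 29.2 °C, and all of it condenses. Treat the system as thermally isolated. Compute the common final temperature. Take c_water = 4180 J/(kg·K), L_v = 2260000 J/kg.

T_f ≈ 38.8 °C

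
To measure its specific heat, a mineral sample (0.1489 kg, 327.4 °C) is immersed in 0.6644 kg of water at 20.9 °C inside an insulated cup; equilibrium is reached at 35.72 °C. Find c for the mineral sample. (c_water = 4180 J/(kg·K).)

c ≈ 948 J/(kg·K)

Heat lost by the mineral sample = heat gained by the water:
0.1489×c×(327.4 − 35.72) = 0.6644×4180×(35.72 − 20.9)
43.43 c = 41158  ⇒  c ≈ 947.7 J/(kg·K)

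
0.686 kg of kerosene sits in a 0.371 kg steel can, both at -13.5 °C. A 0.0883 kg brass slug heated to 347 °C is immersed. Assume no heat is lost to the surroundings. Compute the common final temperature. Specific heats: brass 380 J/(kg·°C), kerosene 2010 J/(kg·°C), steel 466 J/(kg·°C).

Taking heat into each body as positive, Σ m c ΔT = 0:
0.0883·380·(T − 347) + 0.686·2010·(T − (-13.5)) + 0.371·466·(T − (-13.5)) = 0
33.55(T − 347) + 1378.9(T − (-13.5)) + 172.89(T − (-13.5)) = 0
1585.3 T = -9305.3
T = -9305.3/1585.3 ≈ -5.87 °C

T_f ≈ -5.9 °C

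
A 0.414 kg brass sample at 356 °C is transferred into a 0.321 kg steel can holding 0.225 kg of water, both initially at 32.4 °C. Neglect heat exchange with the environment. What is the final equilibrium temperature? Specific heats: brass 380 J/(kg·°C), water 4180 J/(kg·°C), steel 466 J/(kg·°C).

T_f ≈ 73.2 °C

With ΣQ=0 the equilibrium temperature is the m·c-weighted mean:
T_f = (157.32*356 + 940.5*32.4 + 149.59*32.4) / (157.32 + 940.5 + 149.59)
    = 91325 / 1247.4 ≈ 73.21 °C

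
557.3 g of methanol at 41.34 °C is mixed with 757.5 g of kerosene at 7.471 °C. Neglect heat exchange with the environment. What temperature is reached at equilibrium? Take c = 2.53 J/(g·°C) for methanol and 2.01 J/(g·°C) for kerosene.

T_f = Σ m_i c_i T_i / Σ m_i c_i:
T_f = (1410*41.34 + 1522.6*7.471) / (1410 + 1522.6)
    = 69663 / 2932.5 ≈ 23.76 °C

T_f ≈ 23.8 °C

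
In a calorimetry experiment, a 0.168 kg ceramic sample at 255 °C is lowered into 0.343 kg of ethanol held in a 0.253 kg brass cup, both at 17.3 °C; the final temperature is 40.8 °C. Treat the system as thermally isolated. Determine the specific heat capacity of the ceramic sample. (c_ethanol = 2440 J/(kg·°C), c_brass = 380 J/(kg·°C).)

Energy conservation, ΣQ = 0:
0.168×c×(40.8 − 255) + 0.343×2440×(40.8 − 17.3) + 0.253×380×(40.8 − 17.3) = 0
-35.99 c = -21927
c = -21927/-35.99 ≈ 609.3 J/(kg·°C)

c ≈ 609 J/(kg·°C)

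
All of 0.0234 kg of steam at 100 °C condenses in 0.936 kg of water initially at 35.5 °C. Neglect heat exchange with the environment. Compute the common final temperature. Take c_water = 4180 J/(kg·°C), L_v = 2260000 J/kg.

Energy balance with sensible and latent terms:
steam→water at 100 °C releases m L_v = 0.0234×2260000 = 52884; condensed water 100 °C→T: 97.81(T − 100); water warms: 0.936×4180×(T − 35.5) = 3912.5(T − 35.5)
4010.3 T = 52884 + 9781.2 + 138893 = 201558
T ≈ 50.26 °C, under the boiling point, so the assumption holds.

T_f ≈ 50.3 °C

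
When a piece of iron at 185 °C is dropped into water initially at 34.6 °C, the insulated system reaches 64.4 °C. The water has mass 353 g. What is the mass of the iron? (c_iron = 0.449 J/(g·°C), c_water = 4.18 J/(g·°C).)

m ≈ 812 g

Heat gained plus heat lost sum to zero:
m×0.449×(64.4 − 185) + 353×4.18×(64.4 − 34.6) = 0
-54.15 m = -43971
m = -43971/-54.15 ≈ 812 g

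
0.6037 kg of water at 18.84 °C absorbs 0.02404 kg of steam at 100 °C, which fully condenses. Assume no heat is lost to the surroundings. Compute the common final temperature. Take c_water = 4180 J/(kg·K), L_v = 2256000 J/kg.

Let T be the final temperature. ΣQ_i = 0:
condense steam: −0.02404·2256000 = −54234
  condensate cools 100→T: 0.02404·4180·(T − 100) = 100.49(T − 100)
  water warms: 0.6037·4180·(T − 18.84) = 2523.5(T − 18.84)
2624 T = 54234 + 10049 + 47542 = 111825
T ≈ 42.62 °C — below 100 °C, confirming all the steam condensed.

T_f ≈ 42.6 °C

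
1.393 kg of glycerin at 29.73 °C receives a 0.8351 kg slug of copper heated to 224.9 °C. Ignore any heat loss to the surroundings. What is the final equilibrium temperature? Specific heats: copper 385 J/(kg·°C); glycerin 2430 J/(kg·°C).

T_f ≈ 46.7 °C

Heat lost by the copper equals heat gained by the glycerin:
0.8351×385×(224.9 − T) = 1.393×2430×(T − 29.73)
321.51(224.9 − T) = 3385(T − 29.73)
3706.5 T = 172944  ⇒  T ≈ 46.66 °C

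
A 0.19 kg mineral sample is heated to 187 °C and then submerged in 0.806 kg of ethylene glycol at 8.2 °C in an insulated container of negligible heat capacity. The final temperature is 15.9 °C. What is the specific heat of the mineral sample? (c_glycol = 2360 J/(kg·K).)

c ≈ 451 J/(kg·K)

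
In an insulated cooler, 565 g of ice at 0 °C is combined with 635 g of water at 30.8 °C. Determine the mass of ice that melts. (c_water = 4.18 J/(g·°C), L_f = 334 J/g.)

m_melted ≈ 245 g

Water can give up m c ΔT = 635·4.18·30.8 = 81752 J before reaching 0 °C.
Melting all 565 g of ice would need 565·334 = 188710 J.
That's not enough to melt it all — equilibrium is at 0 °C with ice remaining.
m_melt = 81752 / L_f = 244.8 g.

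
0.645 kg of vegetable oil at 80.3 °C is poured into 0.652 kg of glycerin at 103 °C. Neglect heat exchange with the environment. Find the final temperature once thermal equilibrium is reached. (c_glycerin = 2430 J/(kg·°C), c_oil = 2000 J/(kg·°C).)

|Q_glycerin| = |Q_oil|:
0.652×2430×(103 − T) = 0.645×2000×(T − 80.3)
1584.4(103 − T) = 1290(T − 80.3)
2874.4 T = 266776  ⇒  T ≈ 92.81 °C

T_f ≈ 92.8 °C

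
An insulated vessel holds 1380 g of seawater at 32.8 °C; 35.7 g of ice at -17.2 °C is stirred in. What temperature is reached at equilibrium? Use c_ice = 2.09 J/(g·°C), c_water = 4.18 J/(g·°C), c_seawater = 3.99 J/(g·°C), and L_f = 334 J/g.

T_f ≈ 29.6 °C

Energy balance with sensible and latent terms:
ice -17.2→0 °C: 35.7·2.09·17.2 = 1283.3; fusion: m_ice L_f = 35.7·334 = 11924; warm the meltwater: 149.23 T; seawater cools: 1380·3.99·(T − 32.8) = 5506.2(T − 32.8)
5655.4 T = 180603 − 13207 = 167396
T ≈ 29.60 °C — above 0 °C, consistent with complete melting.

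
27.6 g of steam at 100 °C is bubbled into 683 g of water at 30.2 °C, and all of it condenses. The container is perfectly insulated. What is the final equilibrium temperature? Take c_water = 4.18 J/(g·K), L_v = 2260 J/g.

T_f ≈ 53.9 °C

Conservation of energy gives ΣQ = 0:
condense steam: −27.6×2260 = −62376; condensate cools 100→T: 27.6×4.18×(T − 100) = 115.37(T − 100); original water: 2854.9(T − 30.2)
2970.3 T = 62376 + 11537 + 86219 = 160132
T ≈ 53.91 °C, under the boiling point, so the assumption holds.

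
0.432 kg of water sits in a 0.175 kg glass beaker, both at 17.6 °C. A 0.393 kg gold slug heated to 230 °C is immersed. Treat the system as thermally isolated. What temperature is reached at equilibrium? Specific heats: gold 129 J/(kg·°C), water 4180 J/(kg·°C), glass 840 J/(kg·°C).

T_f ≈ 23.0 °C

With ΣQ=0 the equilibrium temperature is the m·c-weighted mean:
T_f = (50.7·230 + 1805.8·17.6 + 147·17.6) / (50.7 + 1805.8 + 147)
    = 46029 / 2003.5 ≈ 22.97 °C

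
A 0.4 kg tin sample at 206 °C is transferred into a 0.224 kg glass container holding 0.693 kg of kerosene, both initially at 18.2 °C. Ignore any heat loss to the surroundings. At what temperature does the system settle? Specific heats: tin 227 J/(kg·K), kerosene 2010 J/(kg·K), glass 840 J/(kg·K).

With ΣQ=0 the equilibrium temperature is the m·c-weighted mean:
T_f = (90.8*206 + 1392.9*18.2 + 188.16*18.2) / (90.8 + 1392.9 + 188.16)
    = 47481 / 1671.9 ≈ 28.40 °C

T_f ≈ 28.4 °C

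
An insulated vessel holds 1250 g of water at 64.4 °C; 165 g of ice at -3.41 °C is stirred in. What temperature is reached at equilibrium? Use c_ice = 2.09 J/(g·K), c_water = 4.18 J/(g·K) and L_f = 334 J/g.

T_f ≈ 47.4 °C

Energy conservation, ΣQ = 0:
ice -3.41→0 °C: 165×2.09×3.41 = 1175.9; melt ice: 165×334 = 55110; meltwater 0→T: 165×4.18×T = 689.7 T; water: 5225(T − 64.4)
5914.7 T = 336490 − 56286 = 280204
T ≈ 47.37 °C (positive, so assuming full melt was valid).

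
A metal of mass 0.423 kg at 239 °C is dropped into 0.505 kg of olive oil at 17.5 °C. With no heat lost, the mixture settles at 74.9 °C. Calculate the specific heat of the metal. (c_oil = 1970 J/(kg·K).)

m_s c (T_s − T_f) = m_oil c_oil (T_f − T_0):
0.423×c×(239 − 74.9) = 0.505×1970×(74.9 − 17.5)
69.41 c = 57104  ⇒  c ≈ 822.7 J/(kg·K)

c ≈ 823 J/(kg·K)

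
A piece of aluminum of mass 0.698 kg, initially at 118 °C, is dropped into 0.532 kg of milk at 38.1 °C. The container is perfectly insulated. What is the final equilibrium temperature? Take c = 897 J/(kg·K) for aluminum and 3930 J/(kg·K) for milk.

T_f ≈ 56.5 °C

Energy conservation, ΣQ = 0:
0.698*897*(T − 118) + 0.532*3930*(T − 38.1) = 0
626.11(T − 118) + 2090.8(T − 38.1) = 0
2716.9 T = 153538
T = 153538/2716.9 ≈ 56.51 °C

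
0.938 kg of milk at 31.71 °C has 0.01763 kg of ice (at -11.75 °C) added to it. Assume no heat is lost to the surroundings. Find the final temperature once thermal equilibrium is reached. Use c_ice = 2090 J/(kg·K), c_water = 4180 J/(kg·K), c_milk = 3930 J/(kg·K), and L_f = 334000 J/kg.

Sum of m c ΔT and latent-heat terms is zero:
ice -11.75→0 °C: 0.01763×2090×11.75 = 432.95
  latent heat to melt: 0.01763×334000 = 5888.4
  meltwater 0→T: 0.01763×4180×T = 73.69 T
  milk: 3686.3(T − 31.71)
3760 T = 116894 − 6321.4 = 110572
T ≈ 29.41 °C (positive, so assuming full melt was valid).

T_f ≈ 29.4 °C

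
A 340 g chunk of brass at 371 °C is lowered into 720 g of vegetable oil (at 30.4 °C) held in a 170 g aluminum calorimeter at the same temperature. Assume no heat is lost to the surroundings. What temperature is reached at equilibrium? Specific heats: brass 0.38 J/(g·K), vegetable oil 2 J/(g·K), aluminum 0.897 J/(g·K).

T_f ≈ 56.0 °C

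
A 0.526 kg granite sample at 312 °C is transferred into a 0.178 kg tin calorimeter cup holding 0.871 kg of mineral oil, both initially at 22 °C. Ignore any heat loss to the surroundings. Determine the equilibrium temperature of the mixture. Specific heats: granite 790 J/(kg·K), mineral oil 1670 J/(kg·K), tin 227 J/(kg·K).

T_f ≈ 85.1 °C

Setting the total heat transfer to zero:
0.526·790·(T − 312) + 0.871·1670·(T − 22) + 0.178·227·(T − 22) = 0
415.54(T − 312) + 1454.6(T − 22) + 40.41(T − 22) = 0
(415.54 + 1454.6 + 40.41) T = 415.54·312 + 1454.6·22 + 40.41·22
T ≈ 85.08 °C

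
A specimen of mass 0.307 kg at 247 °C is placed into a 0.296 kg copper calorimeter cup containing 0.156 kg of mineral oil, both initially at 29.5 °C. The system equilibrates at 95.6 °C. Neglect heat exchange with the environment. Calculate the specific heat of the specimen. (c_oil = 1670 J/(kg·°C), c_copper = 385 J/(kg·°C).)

c ≈ 533 J/(kg·°C)

Heat gained plus heat lost sum to zero:
0.307·c·(95.6 − 247) + 0.156·1670·(95.6 − 29.5) + 0.296·385·(95.6 − 29.5) = 0
-46.48 c = -24753
c = -24753/-46.48 ≈ 532.6 J/(kg·°C)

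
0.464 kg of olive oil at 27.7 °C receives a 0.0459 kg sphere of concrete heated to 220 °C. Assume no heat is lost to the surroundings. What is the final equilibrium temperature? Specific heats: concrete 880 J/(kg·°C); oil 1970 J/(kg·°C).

T_f ≈ 35.8 °C

Heat lost by the concrete equals heat gained by the oil:
0.0459×880×(220 − T) = 0.464×1970×(T − 27.7)
40.39(220 − T) = 914.08(T − 27.7)
954.47 T = 34206  ⇒  T ≈ 35.84 °C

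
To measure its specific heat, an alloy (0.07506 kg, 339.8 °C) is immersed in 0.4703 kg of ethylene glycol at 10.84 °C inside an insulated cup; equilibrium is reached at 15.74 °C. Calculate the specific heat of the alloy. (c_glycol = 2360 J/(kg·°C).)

c ≈ 224 J/(kg·°C)

m_s c (T_s − T_f) = m_glycol c_glycol (T_f − T_0):
0.07506×c×(339.8 − 15.74) = 0.4703×2360×(15.74 − 10.84)
24.32 c = 5438.5  ⇒  c ≈ 223.6 J/(kg·°C)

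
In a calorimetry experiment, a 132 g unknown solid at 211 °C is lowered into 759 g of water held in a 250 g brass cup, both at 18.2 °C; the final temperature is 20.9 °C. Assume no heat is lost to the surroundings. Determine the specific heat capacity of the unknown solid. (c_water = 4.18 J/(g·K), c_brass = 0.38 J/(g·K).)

c ≈ 0.352 J/(g·K)

Net heat exchanged in the isolated system is zero:
132·c·(20.9 − 211) + 759·4.18·(20.9 − 18.2) + 250·0.38·(20.9 − 18.2) = 0
-25093 c = -8822.6
c = -8822.6/-25093 ≈ 0.3516 J/(g·K)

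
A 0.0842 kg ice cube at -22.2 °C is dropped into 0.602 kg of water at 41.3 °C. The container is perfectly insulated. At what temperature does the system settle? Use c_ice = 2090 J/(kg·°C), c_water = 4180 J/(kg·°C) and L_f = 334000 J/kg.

Net heat exchanged in the isolated system is zero:
warm ice to 0 °C: 0.0842×2090×(0 − (-22.2)) = 3906.7; fusion: m_ice L_f = 0.0842×334000 = 28123; meltwater 0→T: 0.0842×4180×T = 351.96 T; water: 2516.4(T − 41.3)
2868.3 T = 103926 − 32030 = 71896
T ≈ 25.07 °C. Since T > 0 °C, the all-ice-melts assumption holds.

T_f ≈ 25.1 °C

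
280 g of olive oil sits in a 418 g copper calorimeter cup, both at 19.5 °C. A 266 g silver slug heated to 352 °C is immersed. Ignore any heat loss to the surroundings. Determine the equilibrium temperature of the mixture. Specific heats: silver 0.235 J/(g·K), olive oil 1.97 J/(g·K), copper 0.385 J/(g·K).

T_f ≈ 46.3 °C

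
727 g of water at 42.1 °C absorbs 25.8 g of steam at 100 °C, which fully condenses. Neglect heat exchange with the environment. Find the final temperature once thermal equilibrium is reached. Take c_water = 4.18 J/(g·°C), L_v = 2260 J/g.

T_f ≈ 62.6 °C

Let T be the final temperature. ΣQ_i = 0:
condense steam: −25.8·2260 = −58308; condensate cools 100→T: 25.8·4.18·(T − 100) = 107.84(T − 100); water warms: 727·4.18·(T − 42.1) = 3038.9(T − 42.1)
3146.7 T = 58308 + 10784 + 127936 = 197028
T ≈ 62.61 °C — below 100 °C, confirming all the steam condensed.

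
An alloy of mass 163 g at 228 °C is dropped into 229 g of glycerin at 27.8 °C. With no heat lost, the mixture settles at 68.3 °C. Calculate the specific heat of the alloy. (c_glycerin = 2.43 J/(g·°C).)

c ≈ 0.866 J/(g·°C)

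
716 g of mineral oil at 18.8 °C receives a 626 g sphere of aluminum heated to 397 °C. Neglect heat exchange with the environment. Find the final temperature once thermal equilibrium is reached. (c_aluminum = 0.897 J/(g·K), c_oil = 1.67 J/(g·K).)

Net heat exchanged in the isolated system is zero:
626·0.897·(T − 397) + 716·1.67·(T − 18.8) = 0
561.52(T − 397) + 1195.7(T − 18.8) = 0
1757.2 T = 245404
T ≈ 139.65 °C

T_f ≈ 139.7 °C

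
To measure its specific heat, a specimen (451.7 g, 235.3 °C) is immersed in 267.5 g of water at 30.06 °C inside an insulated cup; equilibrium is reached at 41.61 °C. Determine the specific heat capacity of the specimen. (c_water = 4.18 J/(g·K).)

c ≈ 0.148 J/(g·K)

Heat lost by the specimen = heat gained by the water:
451.7·c·(235.3 − 41.61) = 267.5·4.18·(41.61 − 30.06)
87490 c = 12915  ⇒  c ≈ 0.1476 J/(g·K)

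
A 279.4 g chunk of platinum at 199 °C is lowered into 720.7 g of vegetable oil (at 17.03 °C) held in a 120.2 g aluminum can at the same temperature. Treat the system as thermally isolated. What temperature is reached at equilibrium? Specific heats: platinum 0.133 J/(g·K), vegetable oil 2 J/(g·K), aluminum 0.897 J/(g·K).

Conservation of energy gives ΣQ = 0:
279.4×0.133×(T − 199) + 720.7×2×(T − 17.03) + 120.2×0.897×(T − 17.03) = 0
(37.16 + 1441.4 + 107.82) T = 37.16×199 + 1441.4×17.03 + 107.82×17.03
T = 33778/1586.4 ≈ 21.29 °C

T_f ≈ 21.3 °C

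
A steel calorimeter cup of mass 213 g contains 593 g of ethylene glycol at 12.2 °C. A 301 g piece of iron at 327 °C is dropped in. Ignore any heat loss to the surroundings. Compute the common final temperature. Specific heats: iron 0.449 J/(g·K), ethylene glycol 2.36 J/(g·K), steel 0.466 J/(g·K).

T_f ≈ 38.2 °C

Energy conservation, ΣQ = 0:
301×0.449×(T − 327) + 593×2.36×(T − 12.2) + 213×0.466×(T − 12.2) = 0
135.15(T − 327) + 1399.5(T − 12.2) + 99.26(T − 12.2) = 0
1633.9 T = 62478
T = 62478 / 1633.9 = 38.2 °C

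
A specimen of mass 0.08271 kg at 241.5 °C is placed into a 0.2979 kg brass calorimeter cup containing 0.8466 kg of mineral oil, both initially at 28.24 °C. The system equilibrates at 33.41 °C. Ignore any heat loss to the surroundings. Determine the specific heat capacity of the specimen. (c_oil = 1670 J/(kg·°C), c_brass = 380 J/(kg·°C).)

c ≈ 459 J/(kg·°C)

Conservation of energy gives ΣQ = 0:
0.08271×c×(33.41 − 241.5) + 0.8466×1670×(33.41 − 28.24) + 0.2979×380×(33.41 − 28.24) = 0
-17.21 c = -7894.7
c = -7894.7/-17.21 ≈ 458.7 J/(kg·°C)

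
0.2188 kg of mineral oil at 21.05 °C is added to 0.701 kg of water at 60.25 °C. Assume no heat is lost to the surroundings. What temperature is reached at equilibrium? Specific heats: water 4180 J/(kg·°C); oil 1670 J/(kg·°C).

T_f ≈ 55.9 °C

Let T be the final temperature. ΣQ_i = 0:
0.701*4180*(T − 60.25) + 0.2188*1670*(T − 21.05) = 0
(2930.2 + 365.4) T = 2930.2*60.25 + 365.4*21.05
T = 184235/3295.6 ≈ 55.90 °C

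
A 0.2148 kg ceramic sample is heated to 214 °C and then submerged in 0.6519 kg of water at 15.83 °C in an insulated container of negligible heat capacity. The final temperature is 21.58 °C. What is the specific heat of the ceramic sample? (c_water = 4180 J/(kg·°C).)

c ≈ 379 J/(kg·°C)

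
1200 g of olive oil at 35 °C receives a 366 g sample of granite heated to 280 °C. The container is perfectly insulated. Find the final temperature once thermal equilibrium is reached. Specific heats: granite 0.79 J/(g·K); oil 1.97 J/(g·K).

Conservation of energy gives ΣQ = 0:
366·0.79·(T − 280) + 1200·1.97·(T − 35) = 0
(289.14 + 2364) T = 289.14·280 + 2364·35
T ≈ 61.70 °C

T_f ≈ 61.7 °C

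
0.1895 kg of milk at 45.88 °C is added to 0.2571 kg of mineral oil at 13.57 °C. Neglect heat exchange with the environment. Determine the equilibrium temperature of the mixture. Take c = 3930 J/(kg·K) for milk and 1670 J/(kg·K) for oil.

T_f ≈ 34.1 °C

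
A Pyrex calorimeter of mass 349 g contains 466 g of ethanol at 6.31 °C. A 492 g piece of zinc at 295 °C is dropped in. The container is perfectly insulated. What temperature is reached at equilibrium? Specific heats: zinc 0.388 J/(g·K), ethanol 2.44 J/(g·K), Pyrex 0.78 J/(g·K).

T_f is the heat-capacity-weighted average of the initial temperatures:
T_f = (190.9·295 + 1137·6.31 + 272.22·6.31) / (190.9 + 1137 + 272.22)
    = 65207 / 1600.2 ≈ 40.75 °C

T_f ≈ 40.8 °C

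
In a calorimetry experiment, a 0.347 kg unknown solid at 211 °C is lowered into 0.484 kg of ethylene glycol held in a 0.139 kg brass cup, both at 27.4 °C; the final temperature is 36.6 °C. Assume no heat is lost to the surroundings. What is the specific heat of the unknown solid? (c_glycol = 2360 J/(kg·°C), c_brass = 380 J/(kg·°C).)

c ≈ 182 J/(kg·°C)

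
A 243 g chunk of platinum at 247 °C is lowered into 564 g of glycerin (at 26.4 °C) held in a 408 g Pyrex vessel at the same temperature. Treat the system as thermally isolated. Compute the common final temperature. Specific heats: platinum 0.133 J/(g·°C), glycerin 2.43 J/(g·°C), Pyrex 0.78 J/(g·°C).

T_f = Σ m_i c_i T_i / Σ m_i c_i:
T_f = (32.32×247 + 1370.5×26.4 + 318.24×26.4) / (32.32 + 1370.5 + 318.24)
    = 52566 / 1721.1 ≈ 30.54 °C

T_f ≈ 30.5 °C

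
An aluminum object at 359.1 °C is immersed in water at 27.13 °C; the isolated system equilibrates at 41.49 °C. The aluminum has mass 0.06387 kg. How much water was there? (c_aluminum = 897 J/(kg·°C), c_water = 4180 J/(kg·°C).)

Net heat exchanged in the isolated system is zero:
0.06387·897·(41.49 − 359.1) + m·4180·(41.49 − 27.13) = 0
60025 m = 18196
m = 18196/60025 ≈ 0.3031 kg

m ≈ 0.303 kg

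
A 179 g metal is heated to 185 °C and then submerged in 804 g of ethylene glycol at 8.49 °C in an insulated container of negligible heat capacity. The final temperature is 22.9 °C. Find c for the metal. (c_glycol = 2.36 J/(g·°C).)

c ≈ 0.942 J/(g·°C)

Taking heat into each body as positive, Σ m c ΔT = 0:
179×c×(22.9 − 185) + 804×2.36×(22.9 − 8.49) = 0
-29016 c = -27342
c = -27342/-29016 ≈ 0.9423 J/(g·°C)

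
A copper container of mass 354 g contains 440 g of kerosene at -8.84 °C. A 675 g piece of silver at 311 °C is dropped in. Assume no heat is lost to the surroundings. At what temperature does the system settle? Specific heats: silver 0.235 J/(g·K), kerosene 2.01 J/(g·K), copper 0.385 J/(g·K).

T_f ≈ 34.2 °C

T_f = Σ m_i c_i T_i / Σ m_i c_i:
T_f = (158.62×311 + 884.4×(-8.84) + 136.29×(-8.84)) / (158.62 + 884.4 + 136.29)
    = 40309 / 1179.3 ≈ 34.18 °C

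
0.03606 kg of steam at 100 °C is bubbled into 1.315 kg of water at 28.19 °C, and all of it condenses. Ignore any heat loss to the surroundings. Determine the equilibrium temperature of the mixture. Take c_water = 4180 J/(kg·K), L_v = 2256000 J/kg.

Conservation of energy gives ΣQ = 0:
condense steam: −0.03606·2256000 = −81351; condensate cools 100→T: 0.03606·4180·(T − 100) = 150.73(T − 100); original water: 5496.7(T − 28.19)
5647.4 T = 81351 + 15073 + 154952 = 251376
T ≈ 44.51 °C — below 100 °C, confirming all the steam condensed.

T_f ≈ 44.5 °C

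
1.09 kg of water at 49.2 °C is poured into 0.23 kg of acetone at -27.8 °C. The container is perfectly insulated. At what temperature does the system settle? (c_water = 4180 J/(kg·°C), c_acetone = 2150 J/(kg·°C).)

T_f ≈ 41.7 °C

T_f is the heat-capacity-weighted average of the initial temperatures:
T_f = (4556.2×49.2 + 494.5×(-27.8)) / (4556.2 + 494.5)
    = 210418 / 5050.7 ≈ 41.66 °C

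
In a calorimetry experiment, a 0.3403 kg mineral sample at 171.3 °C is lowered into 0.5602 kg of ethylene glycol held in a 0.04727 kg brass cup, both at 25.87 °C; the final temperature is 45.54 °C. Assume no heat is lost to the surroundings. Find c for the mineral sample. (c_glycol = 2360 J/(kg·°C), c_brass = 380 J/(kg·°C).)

c ≈ 616 J/(kg·°C)

Energy conservation, ΣQ = 0:
0.3403·c·(45.54 − 171.3) + 0.5602·2360·(45.54 − 25.87) + 0.04727·380·(45.54 − 25.87) = 0
-42.8 c = -26358
c = -26358/-42.8 ≈ 615.9 J/(kg·°C)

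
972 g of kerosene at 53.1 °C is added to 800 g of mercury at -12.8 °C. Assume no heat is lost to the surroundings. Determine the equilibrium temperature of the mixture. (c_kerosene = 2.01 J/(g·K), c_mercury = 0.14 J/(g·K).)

T_f ≈ 49.5 °C

Heat gained plus heat lost sum to zero:
972×2.01×(T − 53.1) + 800×0.14×(T − (-12.8)) = 0
1953.7(T − 53.1) + 112(T − (-12.8)) = 0
2065.7 T = 102309
T ≈ 49.53 °C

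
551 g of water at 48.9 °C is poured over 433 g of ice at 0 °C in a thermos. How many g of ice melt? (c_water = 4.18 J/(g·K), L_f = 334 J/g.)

m_melted ≈ 337 g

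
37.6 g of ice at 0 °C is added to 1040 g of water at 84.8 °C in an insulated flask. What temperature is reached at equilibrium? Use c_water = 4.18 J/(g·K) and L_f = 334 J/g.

Heat gained plus heat lost sum to zero:
latent heat to melt: 37.6·334 = 12558
  meltwater 0→T: 37.6·4.18·T = 157.17 T
  water: 4347.2(T − 84.8)
4504.4 T = 368643 − 12558 = 356084
T ≈ 79.05 °C — above 0 °C, consistent with complete melting.

T_f ≈ 79.1 °C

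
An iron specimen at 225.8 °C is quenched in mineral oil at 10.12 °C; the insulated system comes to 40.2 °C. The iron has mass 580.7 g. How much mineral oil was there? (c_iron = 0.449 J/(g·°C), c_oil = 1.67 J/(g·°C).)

m ≈ 963 g

Heat lost by the iron = heat gained by the oil:
580.7·0.449·(225.8 − 40.2) = m·1.67·(40.2 − 10.12)
50.23 m = 48392  ⇒  m ≈ 963.3 g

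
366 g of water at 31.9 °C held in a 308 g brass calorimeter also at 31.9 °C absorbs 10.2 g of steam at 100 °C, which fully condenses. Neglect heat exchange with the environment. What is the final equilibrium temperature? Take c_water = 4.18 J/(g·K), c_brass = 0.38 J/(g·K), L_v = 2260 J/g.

T_f ≈ 47.3 °C

Net heat exchanged in the isolated system is zero:
latent heat released on condensation: 10.2×2260 = 23052; condensate cools 100→T: 10.2×4.18×(T − 100) = 42.64(T − 100); original water: 1529.9(T − 31.9); cup: 117.04(T − 31.9)
1689.6 T = 23052 + 4263.6 + 52537 = 79852
T ≈ 47.26 °C — below 100 °C, confirming all the steam condensed.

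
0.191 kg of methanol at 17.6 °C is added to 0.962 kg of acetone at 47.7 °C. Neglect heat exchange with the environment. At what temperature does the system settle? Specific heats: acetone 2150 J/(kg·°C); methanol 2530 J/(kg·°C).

Net heat exchanged in the isolated system is zero:
0.962·2150·(T − 47.7) + 0.191·2530·(T − 17.6) = 0
2068.3(T − 47.7) + 483.23(T − 17.6) = 0
(2068.3 + 483.23) T = 2068.3·47.7 + 483.23·17.6
T ≈ 42.00 °C

T_f ≈ 42.0 °C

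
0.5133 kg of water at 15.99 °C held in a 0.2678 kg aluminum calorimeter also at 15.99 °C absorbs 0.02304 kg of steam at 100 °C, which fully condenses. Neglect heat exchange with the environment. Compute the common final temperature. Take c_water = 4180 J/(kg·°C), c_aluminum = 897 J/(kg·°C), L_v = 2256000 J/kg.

T_f ≈ 40.2 °C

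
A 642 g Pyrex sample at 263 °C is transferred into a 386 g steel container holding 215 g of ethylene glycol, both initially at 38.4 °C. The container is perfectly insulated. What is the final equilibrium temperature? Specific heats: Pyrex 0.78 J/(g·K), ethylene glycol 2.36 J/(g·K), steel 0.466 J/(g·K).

T_f ≈ 133.1 °C

Energy conservation, ΣQ = 0:
642*0.78*(T − 263) + 215*2.36*(T − 38.4) + 386*0.466*(T − 38.4) = 0
500.76(T − 263) + 507.4(T − 38.4) + 179.88(T − 38.4) = 0
(500.76 + 507.4 + 179.88) T = 500.76*263 + 507.4*38.4 + 179.88*38.4
T ≈ 133.07 °C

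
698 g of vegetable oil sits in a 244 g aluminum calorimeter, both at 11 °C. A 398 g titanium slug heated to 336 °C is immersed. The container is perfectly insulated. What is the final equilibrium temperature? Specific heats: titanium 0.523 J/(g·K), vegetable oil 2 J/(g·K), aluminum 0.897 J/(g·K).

With ΣQ=0 the equilibrium temperature is the m·c-weighted mean:
T_f = (208.15·336 + 1396·11 + 218.87·11) / (208.15 + 1396 + 218.87)
    = 87703 / 1823 ≈ 48.11 °C

T_f ≈ 48.1 °C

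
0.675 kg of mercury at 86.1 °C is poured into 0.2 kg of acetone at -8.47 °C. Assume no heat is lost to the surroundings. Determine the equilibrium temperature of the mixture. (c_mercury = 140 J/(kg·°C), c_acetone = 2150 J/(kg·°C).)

T_f ≈ 8.6 °C

Set heat shed by the hot body equal to heat absorbed by the cold body:
0.675*140*(86.1 − T) = 0.2*2150*(T − (-8.47))
94.5(86.1 − T) = 430(T − (-8.47))
524.5 T = 4494.3  ⇒  T ≈ 8.57 °C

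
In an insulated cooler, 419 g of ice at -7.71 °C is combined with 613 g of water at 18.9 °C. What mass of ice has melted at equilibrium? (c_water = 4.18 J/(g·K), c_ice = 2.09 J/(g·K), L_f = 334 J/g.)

Water can give up m c ΔT = 613·4.18·18.9 = 48428 J before reaching 0 °C.
Of that, 419·2.09·7.71 = 6751.7 J goes to bring the ice to 0 °C, leaving 41677 J.
To melt every bit of ice: 419·334 = 139946 J.
That's not enough to melt it all — equilibrium is at 0 °C with ice remaining.
m_melted·334 = 41677  ⇒  m_melted ≈ 124.8 g.

m_melted ≈ 125 g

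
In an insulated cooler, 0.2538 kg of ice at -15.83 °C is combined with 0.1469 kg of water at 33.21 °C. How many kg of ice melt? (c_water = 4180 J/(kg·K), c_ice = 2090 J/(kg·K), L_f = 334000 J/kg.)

m_melted ≈ 0.0359 kg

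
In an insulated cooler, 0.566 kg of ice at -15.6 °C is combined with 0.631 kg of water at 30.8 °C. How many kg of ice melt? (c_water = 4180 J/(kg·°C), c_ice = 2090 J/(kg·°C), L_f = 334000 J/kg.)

m_melted ≈ 0.188 kg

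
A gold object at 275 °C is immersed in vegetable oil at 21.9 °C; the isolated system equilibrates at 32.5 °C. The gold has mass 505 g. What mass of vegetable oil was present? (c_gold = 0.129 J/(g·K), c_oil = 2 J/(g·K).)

Let T be the final temperature. ΣQ_i = 0:
505·0.129·(32.5 − 275) + m·2·(32.5 − 21.9) = 0
21.2 m = 15798
m = 15798/21.2 ≈ 745.2 g

m ≈ 745 g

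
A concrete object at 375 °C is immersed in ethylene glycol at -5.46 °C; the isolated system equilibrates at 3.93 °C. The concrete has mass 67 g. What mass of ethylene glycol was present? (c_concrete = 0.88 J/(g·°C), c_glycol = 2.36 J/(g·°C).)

m ≈ 987 g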